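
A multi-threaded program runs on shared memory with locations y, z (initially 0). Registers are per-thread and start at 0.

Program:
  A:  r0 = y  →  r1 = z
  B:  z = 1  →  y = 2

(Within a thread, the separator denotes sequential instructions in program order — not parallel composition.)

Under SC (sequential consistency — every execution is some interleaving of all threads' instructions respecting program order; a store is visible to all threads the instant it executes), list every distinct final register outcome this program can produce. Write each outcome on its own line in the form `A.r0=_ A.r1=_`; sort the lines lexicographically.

A.r0=0 A.r1=0
A.r0=0 A.r1=1
A.r0=2 A.r1=1

outcome vector order: (A.r0,A.r1)
|SC outcomes| = 3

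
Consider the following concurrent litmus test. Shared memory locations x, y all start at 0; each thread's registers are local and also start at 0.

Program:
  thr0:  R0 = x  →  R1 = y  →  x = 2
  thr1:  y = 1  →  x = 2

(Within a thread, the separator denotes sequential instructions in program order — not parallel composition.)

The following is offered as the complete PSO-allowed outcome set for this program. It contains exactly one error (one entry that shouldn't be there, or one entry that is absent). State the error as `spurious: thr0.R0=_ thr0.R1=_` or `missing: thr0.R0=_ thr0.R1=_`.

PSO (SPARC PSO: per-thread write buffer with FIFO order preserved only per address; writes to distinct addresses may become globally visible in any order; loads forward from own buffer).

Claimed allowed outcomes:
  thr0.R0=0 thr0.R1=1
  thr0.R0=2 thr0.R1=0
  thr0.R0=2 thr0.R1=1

missing: thr0.R0=0 thr0.R1=0

outcome vector order: (thr0.R0,thr0.R1)
PSO (4): (0,0) (0,1) (2,0) (2,1)
PSO∖claimed = {(0,0)}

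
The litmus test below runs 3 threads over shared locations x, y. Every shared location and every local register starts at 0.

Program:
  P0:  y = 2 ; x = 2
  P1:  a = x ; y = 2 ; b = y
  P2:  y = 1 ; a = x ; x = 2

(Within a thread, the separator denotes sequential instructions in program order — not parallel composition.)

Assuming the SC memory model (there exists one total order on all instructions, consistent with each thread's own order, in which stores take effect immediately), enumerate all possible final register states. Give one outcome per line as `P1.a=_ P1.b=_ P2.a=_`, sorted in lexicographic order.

outcome vector order: (P1.a,P1.b,P2.a)
|SC outcomes| = 7

P1.a=0 P1.b=1 P2.a=0
P1.a=0 P1.b=1 P2.a=2
P1.a=0 P1.b=2 P2.a=0
P1.a=0 P1.b=2 P2.a=2
P1.a=2 P1.b=1 P2.a=2
P1.a=2 P1.b=2 P2.a=0
P1.a=2 P1.b=2 P2.a=2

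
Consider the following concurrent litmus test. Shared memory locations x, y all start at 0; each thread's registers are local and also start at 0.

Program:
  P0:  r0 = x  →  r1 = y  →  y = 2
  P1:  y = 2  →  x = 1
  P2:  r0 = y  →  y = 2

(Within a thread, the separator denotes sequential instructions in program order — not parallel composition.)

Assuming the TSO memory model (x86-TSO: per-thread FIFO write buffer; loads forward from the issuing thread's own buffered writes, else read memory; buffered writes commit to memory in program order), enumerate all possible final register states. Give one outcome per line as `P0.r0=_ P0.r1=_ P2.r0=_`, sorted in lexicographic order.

P0.r0=0 P0.r1=0 P2.r0=0
P0.r0=0 P0.r1=0 P2.r0=2
P0.r0=0 P0.r1=2 P2.r0=0
P0.r0=0 P0.r1=2 P2.r0=2
P0.r0=1 P0.r1=2 P2.r0=0
P0.r0=1 P0.r1=2 P2.r0=2

outcome vector order: (P0.r0,P0.r1,P2.r0)
|TSO outcomes| = 6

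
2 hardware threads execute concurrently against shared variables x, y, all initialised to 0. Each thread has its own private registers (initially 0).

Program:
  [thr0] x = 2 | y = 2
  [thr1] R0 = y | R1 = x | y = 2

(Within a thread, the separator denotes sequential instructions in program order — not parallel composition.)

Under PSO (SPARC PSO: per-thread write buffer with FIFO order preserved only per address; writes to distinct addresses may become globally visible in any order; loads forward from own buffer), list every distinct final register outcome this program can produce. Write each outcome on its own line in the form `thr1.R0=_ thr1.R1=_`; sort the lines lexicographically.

outcome vector order: (thr1.R0,thr1.R1)
|PSO outcomes| = 4

thr1.R0=0 thr1.R1=0
thr1.R0=0 thr1.R1=2
thr1.R0=2 thr1.R1=0
thr1.R0=2 thr1.R1=2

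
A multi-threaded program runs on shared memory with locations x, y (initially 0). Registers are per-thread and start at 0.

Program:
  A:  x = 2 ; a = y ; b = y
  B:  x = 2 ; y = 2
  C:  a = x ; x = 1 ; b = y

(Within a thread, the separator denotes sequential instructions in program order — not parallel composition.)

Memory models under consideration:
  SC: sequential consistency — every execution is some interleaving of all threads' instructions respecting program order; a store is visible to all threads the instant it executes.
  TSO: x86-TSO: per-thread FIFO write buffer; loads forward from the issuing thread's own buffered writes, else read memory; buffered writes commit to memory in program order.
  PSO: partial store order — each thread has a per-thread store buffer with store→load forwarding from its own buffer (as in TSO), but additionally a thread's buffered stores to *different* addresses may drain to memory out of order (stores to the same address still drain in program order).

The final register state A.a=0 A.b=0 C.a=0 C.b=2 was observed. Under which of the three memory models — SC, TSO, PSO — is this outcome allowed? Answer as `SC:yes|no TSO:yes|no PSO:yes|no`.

outcome vector order: (A.a,A.b,C.a,C.b)
under SC → 0000 0002 0020 0022 0200 0202 0220 0222 2200 2202 2220 2222
under TSO → 0000 0002 0020 0022 0200 0202 0220 0222 2200 2202 2220 2222
under PSO → 0000 0002 0020 0022 0200 0202 0220 0222 2200 2202 2220 2222
target 0002 ∈ {SC,TSO,PSO}

SC:yes TSO:yes PSO:yes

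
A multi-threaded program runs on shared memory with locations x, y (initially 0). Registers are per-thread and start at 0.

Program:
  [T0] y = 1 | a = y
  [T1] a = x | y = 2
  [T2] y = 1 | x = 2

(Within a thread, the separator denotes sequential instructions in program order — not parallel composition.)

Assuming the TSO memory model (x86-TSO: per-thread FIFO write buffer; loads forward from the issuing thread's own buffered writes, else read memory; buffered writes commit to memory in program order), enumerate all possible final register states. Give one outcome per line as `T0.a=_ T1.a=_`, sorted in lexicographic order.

outcome vector order: (T0.a,T1.a)
|TSO outcomes| = 4

T0.a=1 T1.a=0
T0.a=1 T1.a=2
T0.a=2 T1.a=0
T0.a=2 T1.a=2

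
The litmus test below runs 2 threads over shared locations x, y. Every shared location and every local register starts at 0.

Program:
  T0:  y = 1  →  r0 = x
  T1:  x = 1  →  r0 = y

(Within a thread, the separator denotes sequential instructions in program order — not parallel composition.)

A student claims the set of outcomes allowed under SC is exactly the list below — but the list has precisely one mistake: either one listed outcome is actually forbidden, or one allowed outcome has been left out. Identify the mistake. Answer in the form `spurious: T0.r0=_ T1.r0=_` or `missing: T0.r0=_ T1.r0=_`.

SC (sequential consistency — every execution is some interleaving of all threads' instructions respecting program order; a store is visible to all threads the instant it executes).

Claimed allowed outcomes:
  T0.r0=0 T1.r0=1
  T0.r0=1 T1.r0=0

outcome vector order: (T0.r0,T1.r0)
[SC] allowed = {<0 1>; <1 0>; <1 1>}
SC∖claimed = {<1 1>}

missing: T0.r0=1 T1.r0=1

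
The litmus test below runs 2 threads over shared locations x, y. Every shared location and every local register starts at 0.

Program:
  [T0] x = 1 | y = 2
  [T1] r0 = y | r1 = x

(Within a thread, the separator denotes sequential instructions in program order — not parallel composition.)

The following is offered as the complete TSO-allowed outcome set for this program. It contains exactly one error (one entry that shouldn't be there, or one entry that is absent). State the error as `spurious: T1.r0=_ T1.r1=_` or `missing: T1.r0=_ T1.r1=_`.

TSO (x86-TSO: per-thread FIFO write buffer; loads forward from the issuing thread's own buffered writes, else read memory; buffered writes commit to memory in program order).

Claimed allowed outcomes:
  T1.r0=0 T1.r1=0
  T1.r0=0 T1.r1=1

outcome vector order: (T1.r0,T1.r1)
under TSO → 00 01 21
TSO∖claimed = {21}

missing: T1.r0=2 T1.r1=1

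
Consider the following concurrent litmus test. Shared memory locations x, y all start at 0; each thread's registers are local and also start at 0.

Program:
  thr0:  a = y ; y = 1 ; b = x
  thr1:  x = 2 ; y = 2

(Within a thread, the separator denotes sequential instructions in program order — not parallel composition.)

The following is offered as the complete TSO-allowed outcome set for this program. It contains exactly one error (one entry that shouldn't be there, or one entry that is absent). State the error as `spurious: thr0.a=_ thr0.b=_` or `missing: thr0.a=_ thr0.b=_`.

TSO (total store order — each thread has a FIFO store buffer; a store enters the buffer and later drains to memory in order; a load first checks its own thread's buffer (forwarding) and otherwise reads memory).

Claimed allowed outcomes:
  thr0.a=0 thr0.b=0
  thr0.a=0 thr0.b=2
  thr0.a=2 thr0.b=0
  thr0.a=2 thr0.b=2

spurious: thr0.a=2 thr0.b=0

outcome vector order: (thr0.a,thr0.b)
under TSO → (0,0), (0,2), (2,2)
claimed∖TSO = {(2,0)}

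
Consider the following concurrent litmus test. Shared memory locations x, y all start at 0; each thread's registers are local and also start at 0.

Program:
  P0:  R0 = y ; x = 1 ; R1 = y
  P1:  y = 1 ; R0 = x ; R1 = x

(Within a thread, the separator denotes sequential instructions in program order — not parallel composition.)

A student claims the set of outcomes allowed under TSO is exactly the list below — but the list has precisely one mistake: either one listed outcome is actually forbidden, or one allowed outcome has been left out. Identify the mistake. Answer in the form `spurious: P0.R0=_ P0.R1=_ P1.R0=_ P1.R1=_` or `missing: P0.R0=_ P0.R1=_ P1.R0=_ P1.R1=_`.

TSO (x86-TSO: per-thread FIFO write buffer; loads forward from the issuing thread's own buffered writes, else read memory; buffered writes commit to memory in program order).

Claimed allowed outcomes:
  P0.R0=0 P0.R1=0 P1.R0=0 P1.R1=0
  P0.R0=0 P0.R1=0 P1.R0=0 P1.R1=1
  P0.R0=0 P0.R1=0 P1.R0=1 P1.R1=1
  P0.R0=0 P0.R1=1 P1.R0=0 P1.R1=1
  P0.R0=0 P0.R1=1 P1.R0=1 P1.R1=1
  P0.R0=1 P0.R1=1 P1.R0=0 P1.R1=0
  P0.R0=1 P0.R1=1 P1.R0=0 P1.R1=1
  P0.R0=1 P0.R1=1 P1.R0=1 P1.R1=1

missing: P0.R0=0 P0.R1=1 P1.R0=0 P1.R1=0

outcome vector order: (P0.R0,P0.R1,P1.R0,P1.R1)
under TSO → 0/0/0/0, 0/0/0/1, 0/0/1/1, 0/1/0/0, 0/1/0/1, 0/1/1/1, 1/1/0/0, 1/1/0/1, 1/1/1/1
TSO∖claimed = {0/1/0/0}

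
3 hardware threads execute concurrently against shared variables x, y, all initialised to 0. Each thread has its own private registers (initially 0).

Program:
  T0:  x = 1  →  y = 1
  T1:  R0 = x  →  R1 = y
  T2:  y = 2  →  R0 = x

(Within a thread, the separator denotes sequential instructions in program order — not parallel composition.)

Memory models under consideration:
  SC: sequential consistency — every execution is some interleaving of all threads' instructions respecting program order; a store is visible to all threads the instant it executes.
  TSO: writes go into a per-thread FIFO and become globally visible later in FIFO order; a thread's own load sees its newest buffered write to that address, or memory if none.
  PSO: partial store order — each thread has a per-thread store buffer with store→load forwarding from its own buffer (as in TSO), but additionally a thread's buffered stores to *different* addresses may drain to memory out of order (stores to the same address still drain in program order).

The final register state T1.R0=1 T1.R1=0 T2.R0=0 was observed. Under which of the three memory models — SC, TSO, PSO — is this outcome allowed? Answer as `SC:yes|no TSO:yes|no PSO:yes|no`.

outcome vector order: (T1.R0,T1.R1,T2.R0)
SC (11): 000, 001, 010, 011, 020, 021, 101, 110, 111, 120, 121
TSO (12): 000, 001, 010, 011, 020, 021, 100, 101, 110, 111, 120, 121
PSO (12): 000, 001, 010, 011, 020, 021, 100, 101, 110, 111, 120, 121
target 100 ∈ {TSO,PSO}

SC:no TSO:yes PSO:yes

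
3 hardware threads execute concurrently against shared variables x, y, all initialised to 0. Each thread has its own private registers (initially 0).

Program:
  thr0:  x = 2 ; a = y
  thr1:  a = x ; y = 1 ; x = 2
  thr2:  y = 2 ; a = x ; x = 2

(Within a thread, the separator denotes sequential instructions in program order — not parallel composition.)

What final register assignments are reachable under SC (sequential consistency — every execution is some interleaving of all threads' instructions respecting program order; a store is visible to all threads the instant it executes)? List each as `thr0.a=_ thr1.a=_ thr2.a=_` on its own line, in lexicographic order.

thr0.a=0 thr1.a=0 thr2.a=2
thr0.a=0 thr1.a=2 thr2.a=2
thr0.a=1 thr1.a=0 thr2.a=0
thr0.a=1 thr1.a=0 thr2.a=2
thr0.a=1 thr1.a=2 thr2.a=0
thr0.a=1 thr1.a=2 thr2.a=2
thr0.a=2 thr1.a=0 thr2.a=0
thr0.a=2 thr1.a=0 thr2.a=2
thr0.a=2 thr1.a=2 thr2.a=0
thr0.a=2 thr1.a=2 thr2.a=2

outcome vector order: (thr0.a,thr1.a,thr2.a)
|SC outcomes| = 10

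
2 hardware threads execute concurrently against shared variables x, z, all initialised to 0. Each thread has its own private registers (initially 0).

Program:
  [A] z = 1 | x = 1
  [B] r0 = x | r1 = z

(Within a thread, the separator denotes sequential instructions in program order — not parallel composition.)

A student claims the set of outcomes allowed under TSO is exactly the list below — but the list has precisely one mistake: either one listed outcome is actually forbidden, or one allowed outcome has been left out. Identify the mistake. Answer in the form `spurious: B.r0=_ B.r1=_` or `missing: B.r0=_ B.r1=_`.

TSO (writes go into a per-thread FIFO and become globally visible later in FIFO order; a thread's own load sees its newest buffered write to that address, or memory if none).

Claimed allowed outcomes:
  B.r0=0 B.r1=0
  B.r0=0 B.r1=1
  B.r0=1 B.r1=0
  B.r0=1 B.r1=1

outcome vector order: (B.r0,B.r1)
under TSO → 00 01 11
claimed∖TSO = {10}

spurious: B.r0=1 B.r1=0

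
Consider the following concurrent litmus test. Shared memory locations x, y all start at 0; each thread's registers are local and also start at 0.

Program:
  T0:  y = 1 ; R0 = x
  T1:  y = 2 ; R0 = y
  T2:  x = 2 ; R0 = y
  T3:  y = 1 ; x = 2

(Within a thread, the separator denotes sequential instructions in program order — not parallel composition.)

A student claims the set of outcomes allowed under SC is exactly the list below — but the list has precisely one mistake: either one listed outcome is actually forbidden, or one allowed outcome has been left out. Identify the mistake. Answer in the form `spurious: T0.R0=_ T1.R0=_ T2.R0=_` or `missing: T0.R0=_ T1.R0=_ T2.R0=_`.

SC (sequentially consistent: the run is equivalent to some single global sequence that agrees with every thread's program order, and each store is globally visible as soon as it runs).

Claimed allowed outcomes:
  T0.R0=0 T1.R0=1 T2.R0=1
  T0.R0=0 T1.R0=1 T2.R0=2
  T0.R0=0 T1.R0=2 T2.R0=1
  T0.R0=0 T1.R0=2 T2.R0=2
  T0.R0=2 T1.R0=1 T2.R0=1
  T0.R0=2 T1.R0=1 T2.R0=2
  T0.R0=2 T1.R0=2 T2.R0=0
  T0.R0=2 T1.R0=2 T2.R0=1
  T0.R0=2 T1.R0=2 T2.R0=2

outcome vector order: (T0.R0,T1.R0,T2.R0)
under SC → 011 012 021 022 210 211 212 220 221 222
SC∖claimed = {210}

missing: T0.R0=2 T1.R0=1 T2.R0=0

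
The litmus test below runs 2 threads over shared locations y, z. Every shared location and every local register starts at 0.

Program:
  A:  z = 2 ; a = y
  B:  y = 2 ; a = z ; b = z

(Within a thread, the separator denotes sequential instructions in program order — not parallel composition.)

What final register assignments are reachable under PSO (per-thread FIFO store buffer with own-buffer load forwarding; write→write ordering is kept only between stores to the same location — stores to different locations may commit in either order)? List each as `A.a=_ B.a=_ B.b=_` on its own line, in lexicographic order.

A.a=0 B.a=0 B.b=0
A.a=0 B.a=0 B.b=2
A.a=0 B.a=2 B.b=2
A.a=2 B.a=0 B.b=0
A.a=2 B.a=0 B.b=2
A.a=2 B.a=2 B.b=2

outcome vector order: (A.a,B.a,B.b)
|PSO outcomes| = 6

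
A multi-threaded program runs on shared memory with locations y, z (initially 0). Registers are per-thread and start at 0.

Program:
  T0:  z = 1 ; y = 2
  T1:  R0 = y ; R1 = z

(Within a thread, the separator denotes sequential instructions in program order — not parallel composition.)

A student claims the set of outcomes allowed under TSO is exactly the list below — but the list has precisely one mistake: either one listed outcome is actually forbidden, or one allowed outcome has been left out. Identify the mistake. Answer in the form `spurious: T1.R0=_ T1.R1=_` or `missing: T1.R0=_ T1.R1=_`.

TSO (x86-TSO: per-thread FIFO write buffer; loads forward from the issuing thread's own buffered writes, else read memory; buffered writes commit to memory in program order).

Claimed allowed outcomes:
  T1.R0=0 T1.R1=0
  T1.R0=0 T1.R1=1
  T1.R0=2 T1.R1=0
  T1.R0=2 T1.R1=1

outcome vector order: (T1.R0,T1.R1)
TSO: 3 outcomes — {00 01 21}
claimed∖TSO = {20}

spurious: T1.R0=2 T1.R1=0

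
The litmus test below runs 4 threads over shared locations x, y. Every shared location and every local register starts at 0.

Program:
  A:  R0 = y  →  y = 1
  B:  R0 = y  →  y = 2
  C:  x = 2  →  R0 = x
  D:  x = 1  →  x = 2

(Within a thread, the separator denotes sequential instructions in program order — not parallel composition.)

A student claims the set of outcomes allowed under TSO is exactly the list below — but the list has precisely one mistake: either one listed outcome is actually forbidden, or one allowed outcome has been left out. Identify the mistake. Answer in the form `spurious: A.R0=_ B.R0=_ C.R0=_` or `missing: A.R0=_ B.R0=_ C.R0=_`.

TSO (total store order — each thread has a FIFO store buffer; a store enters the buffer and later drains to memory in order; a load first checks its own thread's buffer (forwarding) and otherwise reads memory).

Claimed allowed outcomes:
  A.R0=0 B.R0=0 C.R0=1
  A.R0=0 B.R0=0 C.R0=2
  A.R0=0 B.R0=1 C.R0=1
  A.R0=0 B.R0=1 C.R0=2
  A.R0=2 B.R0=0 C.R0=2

outcome vector order: (A.R0,B.R0,C.R0)
TSO (6): 001 002 011 012 201 202
TSO∖claimed = {201}

missing: A.R0=2 B.R0=0 C.R0=1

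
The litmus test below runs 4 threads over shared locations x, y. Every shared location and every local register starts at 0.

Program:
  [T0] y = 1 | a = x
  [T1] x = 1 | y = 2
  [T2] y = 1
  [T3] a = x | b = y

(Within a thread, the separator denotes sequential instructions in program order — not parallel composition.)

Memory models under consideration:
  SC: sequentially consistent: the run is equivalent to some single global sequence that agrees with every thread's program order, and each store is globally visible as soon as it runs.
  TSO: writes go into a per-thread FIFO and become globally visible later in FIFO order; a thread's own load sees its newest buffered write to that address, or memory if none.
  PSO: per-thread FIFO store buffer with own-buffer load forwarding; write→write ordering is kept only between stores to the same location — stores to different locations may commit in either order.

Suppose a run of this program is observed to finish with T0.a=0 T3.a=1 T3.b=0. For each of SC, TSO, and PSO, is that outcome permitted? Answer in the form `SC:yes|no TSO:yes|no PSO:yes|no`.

outcome vector order: (T0.a,T3.a,T3.b)
SC: 11 outcomes — {0/0/0, 0/0/1, 0/0/2, 0/1/1, 0/1/2, 1/0/0, 1/0/1, 1/0/2, 1/1/0, 1/1/1, 1/1/2}
TSO: 12 outcomes — {0/0/0, 0/0/1, 0/0/2, 0/1/0, 0/1/1, 0/1/2, 1/0/0, 1/0/1, 1/0/2, 1/1/0, 1/1/1, 1/1/2}
PSO: 12 outcomes — {0/0/0, 0/0/1, 0/0/2, 0/1/0, 0/1/1, 0/1/2, 1/0/0, 1/0/1, 1/0/2, 1/1/0, 1/1/1, 1/1/2}
target 0/1/0 ∈ {TSO,PSO}

SC:no TSO:yes PSO:yes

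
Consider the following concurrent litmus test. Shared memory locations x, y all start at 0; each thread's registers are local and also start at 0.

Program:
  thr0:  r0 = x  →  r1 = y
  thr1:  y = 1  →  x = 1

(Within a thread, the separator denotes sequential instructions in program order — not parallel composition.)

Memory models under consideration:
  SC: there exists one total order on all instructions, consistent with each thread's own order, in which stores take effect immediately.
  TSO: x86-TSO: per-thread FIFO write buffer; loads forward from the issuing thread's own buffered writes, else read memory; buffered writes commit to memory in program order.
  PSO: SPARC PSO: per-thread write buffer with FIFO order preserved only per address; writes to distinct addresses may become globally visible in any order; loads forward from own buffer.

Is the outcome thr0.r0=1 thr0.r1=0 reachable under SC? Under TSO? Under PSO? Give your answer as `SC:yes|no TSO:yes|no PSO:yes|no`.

outcome vector order: (thr0.r0,thr0.r1)
under SC → 0/0, 0/1, 1/1
under TSO → 0/0, 0/1, 1/1
under PSO → 0/0, 0/1, 1/0, 1/1
target 1/0 ∈ {PSO}

SC:no TSO:no PSO:yes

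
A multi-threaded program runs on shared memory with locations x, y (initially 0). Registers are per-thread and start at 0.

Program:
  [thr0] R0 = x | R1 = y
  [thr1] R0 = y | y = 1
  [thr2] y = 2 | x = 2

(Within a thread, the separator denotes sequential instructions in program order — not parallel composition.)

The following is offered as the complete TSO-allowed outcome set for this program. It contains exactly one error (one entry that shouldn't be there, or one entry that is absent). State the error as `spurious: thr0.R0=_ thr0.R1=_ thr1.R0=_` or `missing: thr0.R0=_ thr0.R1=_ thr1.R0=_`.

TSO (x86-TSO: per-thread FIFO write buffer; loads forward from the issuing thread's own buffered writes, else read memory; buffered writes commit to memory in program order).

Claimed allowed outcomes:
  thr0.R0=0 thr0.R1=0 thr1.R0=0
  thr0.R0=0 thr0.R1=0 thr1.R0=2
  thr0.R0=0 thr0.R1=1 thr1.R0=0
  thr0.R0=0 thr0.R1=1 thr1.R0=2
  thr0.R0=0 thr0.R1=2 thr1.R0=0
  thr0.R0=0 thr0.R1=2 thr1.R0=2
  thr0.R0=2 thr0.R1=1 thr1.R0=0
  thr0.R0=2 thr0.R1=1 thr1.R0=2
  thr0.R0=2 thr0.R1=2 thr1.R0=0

outcome vector order: (thr0.R0,thr0.R1,thr1.R0)
under TSO → 000; 002; 010; 012; 020; 022; 210; 212; 220; 222
TSO∖claimed = {222}

missing: thr0.R0=2 thr0.R1=2 thr1.R0=2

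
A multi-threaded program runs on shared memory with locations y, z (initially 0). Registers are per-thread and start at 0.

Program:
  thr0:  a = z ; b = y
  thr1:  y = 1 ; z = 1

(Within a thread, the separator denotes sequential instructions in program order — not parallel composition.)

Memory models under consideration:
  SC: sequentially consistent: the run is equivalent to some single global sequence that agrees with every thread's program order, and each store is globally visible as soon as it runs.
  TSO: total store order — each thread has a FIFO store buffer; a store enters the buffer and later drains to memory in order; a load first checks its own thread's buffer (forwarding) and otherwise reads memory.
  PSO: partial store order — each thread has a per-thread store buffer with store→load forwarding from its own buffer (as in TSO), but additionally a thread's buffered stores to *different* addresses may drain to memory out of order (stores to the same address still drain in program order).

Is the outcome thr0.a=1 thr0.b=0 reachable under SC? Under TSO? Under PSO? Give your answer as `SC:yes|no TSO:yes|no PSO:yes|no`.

SC:no TSO:no PSO:yes

outcome vector order: (thr0.a,thr0.b)
SC: 3 outcomes — {00, 01, 11}
TSO: 3 outcomes — {00, 01, 11}
PSO: 4 outcomes — {00, 01, 10, 11}
target 10 ∈ {PSO}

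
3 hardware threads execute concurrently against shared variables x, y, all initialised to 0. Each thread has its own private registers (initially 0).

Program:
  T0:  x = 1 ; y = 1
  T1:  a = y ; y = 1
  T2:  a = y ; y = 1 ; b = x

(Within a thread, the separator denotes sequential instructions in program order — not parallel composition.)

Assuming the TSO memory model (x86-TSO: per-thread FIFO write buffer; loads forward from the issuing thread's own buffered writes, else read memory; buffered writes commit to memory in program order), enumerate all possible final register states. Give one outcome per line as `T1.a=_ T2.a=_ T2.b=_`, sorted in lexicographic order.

T1.a=0 T2.a=0 T2.b=0
T1.a=0 T2.a=0 T2.b=1
T1.a=0 T2.a=1 T2.b=0
T1.a=0 T2.a=1 T2.b=1
T1.a=1 T2.a=0 T2.b=0
T1.a=1 T2.a=0 T2.b=1
T1.a=1 T2.a=1 T2.b=1

outcome vector order: (T1.a,T2.a,T2.b)
|TSO outcomes| = 7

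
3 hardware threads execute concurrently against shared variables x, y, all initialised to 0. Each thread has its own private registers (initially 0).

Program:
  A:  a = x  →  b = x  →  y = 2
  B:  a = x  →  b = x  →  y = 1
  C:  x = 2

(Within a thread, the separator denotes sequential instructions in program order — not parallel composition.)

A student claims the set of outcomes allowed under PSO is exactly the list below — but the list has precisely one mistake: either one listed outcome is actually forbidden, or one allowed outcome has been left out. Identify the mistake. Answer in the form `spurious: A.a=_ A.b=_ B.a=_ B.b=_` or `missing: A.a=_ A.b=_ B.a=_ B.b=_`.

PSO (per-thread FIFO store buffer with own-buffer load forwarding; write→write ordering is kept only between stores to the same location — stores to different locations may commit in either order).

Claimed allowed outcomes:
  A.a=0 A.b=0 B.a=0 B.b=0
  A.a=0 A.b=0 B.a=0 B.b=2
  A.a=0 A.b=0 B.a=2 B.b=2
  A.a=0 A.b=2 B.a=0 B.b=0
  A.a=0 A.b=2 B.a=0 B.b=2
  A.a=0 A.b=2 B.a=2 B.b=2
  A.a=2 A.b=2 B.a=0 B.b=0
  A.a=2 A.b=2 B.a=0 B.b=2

outcome vector order: (A.a,A.b,B.a,B.b)
under PSO → (0,0,0,0), (0,0,0,2), (0,0,2,2), (0,2,0,0), (0,2,0,2), (0,2,2,2), (2,2,0,0), (2,2,0,2), (2,2,2,2)
PSO∖claimed = {(2,2,2,2)}

missing: A.a=2 A.b=2 B.a=2 B.b=2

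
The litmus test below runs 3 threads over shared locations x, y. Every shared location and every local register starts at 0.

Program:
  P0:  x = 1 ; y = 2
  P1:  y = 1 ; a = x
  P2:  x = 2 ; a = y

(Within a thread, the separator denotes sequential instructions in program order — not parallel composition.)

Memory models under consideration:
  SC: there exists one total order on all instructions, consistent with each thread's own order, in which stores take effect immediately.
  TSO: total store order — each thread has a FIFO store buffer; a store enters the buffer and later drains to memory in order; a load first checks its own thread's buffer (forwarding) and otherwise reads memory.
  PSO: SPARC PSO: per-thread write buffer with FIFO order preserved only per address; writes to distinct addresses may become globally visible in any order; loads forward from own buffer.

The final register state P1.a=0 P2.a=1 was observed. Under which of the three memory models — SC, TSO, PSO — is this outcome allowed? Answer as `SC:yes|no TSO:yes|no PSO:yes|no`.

outcome vector order: (P1.a,P2.a)
[SC] allowed = {0/1 0/2 1/0 1/1 1/2 2/0 2/1 2/2}
[TSO] allowed = {0/0 0/1 0/2 1/0 1/1 1/2 2/0 2/1 2/2}
[PSO] allowed = {0/0 0/1 0/2 1/0 1/1 1/2 2/0 2/1 2/2}
target 0/1 ∈ {SC,TSO,PSO}

SC:yes TSO:yes PSO:yes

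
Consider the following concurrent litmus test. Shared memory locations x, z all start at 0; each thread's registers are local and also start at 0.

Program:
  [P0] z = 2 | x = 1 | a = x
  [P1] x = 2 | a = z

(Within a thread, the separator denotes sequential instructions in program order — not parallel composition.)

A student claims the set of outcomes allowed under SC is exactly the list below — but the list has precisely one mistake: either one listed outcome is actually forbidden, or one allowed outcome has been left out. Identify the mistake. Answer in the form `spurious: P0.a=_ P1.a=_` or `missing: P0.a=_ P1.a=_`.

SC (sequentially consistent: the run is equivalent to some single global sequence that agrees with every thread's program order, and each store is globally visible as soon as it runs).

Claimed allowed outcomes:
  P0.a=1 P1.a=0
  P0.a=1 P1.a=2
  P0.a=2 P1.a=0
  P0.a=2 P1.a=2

outcome vector order: (P0.a,P1.a)
SC: 3 outcomes — {(1,0) (1,2) (2,2)}
claimed∖SC = {(2,0)}

spurious: P0.a=2 P1.a=0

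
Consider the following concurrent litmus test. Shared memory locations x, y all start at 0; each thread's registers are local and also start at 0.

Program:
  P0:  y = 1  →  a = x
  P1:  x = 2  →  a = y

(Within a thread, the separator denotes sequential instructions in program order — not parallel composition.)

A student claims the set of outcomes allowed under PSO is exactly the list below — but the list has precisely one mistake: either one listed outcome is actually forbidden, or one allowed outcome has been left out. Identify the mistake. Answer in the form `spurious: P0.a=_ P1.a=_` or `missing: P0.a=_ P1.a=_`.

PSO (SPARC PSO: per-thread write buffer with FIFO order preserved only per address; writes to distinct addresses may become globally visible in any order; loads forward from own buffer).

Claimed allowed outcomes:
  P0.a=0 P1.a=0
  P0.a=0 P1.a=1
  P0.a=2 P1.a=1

missing: P0.a=2 P1.a=0

outcome vector order: (P0.a,P1.a)
under PSO → 0/0, 0/1, 2/0, 2/1
PSO∖claimed = {2/0}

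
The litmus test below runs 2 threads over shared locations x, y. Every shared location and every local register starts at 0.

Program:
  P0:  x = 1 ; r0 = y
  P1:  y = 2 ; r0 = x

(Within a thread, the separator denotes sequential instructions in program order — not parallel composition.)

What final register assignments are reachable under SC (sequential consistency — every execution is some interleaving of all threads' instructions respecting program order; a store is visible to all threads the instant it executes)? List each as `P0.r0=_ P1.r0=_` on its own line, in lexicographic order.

outcome vector order: (P0.r0,P1.r0)
|SC outcomes| = 3

P0.r0=0 P1.r0=1
P0.r0=2 P1.r0=0
P0.r0=2 P1.r0=1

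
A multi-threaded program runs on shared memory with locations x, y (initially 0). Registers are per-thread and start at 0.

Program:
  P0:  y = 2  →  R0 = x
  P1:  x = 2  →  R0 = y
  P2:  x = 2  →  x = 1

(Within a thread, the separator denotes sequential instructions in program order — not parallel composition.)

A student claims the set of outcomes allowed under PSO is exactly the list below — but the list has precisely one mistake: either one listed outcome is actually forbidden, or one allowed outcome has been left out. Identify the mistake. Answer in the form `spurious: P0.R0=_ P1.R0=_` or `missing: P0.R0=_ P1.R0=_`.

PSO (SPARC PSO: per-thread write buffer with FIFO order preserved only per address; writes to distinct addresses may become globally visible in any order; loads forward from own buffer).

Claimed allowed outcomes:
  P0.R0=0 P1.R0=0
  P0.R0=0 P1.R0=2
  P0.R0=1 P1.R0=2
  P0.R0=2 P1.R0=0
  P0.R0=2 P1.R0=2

outcome vector order: (P0.R0,P1.R0)
PSO: 6 outcomes — {00, 02, 10, 12, 20, 22}
PSO∖claimed = {10}

missing: P0.R0=1 P1.R0=0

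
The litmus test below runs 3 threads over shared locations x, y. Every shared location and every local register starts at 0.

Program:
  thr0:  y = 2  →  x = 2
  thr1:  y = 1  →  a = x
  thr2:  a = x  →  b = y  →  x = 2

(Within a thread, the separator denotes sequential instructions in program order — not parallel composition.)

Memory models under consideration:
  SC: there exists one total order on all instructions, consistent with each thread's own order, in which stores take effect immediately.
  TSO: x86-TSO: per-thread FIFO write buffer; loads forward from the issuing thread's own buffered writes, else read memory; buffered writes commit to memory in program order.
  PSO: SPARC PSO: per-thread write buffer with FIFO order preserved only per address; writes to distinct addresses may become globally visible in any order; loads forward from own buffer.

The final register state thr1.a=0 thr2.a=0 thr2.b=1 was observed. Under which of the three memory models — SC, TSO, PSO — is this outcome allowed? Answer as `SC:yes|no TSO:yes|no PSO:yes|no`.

outcome vector order: (thr1.a,thr2.a,thr2.b)
[SC] allowed = {(0,0,0) (0,0,1) (0,0,2) (0,2,1) (0,2,2) (2,0,0) (2,0,1) (2,0,2) (2,2,1) (2,2,2)}
[TSO] allowed = {(0,0,0) (0,0,1) (0,0,2) (0,2,1) (0,2,2) (2,0,0) (2,0,1) (2,0,2) (2,2,1) (2,2,2)}
[PSO] allowed = {(0,0,0) (0,0,1) (0,0,2) (0,2,0) (0,2,1) (0,2,2) (2,0,0) (2,0,1) (2,0,2) (2,2,0) (2,2,1) (2,2,2)}
target (0,0,1) ∈ {SC,TSO,PSO}

SC:yes TSO:yes PSO:yes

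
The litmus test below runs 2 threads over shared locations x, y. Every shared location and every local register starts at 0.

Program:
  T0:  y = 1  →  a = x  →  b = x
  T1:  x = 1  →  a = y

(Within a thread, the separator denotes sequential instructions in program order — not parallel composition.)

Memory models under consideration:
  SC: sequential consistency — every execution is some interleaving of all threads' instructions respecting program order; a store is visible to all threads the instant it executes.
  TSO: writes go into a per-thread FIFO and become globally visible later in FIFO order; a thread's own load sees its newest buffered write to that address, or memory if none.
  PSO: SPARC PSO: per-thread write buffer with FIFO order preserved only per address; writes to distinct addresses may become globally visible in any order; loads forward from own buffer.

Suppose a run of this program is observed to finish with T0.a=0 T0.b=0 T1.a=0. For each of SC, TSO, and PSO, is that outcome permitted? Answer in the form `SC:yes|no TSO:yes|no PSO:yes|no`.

SC:no TSO:yes PSO:yes

outcome vector order: (T0.a,T0.b,T1.a)
SC (4): <0 0 1> <0 1 1> <1 1 0> <1 1 1>
TSO (6): <0 0 0> <0 0 1> <0 1 0> <0 1 1> <1 1 0> <1 1 1>
PSO (6): <0 0 0> <0 0 1> <0 1 0> <0 1 1> <1 1 0> <1 1 1>
target <0 0 0> ∈ {TSO,PSO}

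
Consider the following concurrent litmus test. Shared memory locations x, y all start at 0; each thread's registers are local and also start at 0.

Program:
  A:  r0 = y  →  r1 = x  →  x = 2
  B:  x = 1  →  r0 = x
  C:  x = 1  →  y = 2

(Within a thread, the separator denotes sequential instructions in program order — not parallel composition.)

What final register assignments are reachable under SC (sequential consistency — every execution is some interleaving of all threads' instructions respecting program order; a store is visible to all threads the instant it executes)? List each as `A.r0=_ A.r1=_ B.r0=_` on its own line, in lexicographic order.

A.r0=0 A.r1=0 B.r0=1
A.r0=0 A.r1=0 B.r0=2
A.r0=0 A.r1=1 B.r0=1
A.r0=0 A.r1=1 B.r0=2
A.r0=2 A.r1=1 B.r0=1
A.r0=2 A.r1=1 B.r0=2

outcome vector order: (A.r0,A.r1,B.r0)
|SC outcomes| = 6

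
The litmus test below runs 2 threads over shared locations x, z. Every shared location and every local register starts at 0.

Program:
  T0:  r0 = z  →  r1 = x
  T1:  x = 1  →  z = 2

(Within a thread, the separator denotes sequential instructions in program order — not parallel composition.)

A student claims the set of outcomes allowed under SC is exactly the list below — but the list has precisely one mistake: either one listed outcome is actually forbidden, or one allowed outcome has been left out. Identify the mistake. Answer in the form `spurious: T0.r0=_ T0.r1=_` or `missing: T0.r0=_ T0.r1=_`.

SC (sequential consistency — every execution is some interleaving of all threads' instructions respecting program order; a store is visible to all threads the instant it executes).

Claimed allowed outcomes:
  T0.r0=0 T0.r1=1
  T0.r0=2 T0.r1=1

missing: T0.r0=0 T0.r1=0

outcome vector order: (T0.r0,T0.r1)
under SC → (0,0) (0,1) (2,1)
SC∖claimed = {(0,0)}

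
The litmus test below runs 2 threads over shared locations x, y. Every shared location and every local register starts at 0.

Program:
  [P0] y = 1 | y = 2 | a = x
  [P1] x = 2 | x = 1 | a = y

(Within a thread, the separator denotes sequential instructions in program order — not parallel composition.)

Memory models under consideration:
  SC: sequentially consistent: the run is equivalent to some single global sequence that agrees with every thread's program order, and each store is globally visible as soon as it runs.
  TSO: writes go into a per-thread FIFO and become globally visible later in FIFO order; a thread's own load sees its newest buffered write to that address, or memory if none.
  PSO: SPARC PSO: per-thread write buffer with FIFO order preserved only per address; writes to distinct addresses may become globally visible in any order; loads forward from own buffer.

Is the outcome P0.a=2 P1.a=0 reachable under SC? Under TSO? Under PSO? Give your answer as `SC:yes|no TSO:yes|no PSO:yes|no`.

outcome vector order: (P0.a,P1.a)
[SC] allowed = {<0 2>, <1 0>, <1 1>, <1 2>, <2 2>}
[TSO] allowed = {<0 0>, <0 1>, <0 2>, <1 0>, <1 1>, <1 2>, <2 0>, <2 1>, <2 2>}
[PSO] allowed = {<0 0>, <0 1>, <0 2>, <1 0>, <1 1>, <1 2>, <2 0>, <2 1>, <2 2>}
target <2 0> ∈ {TSO,PSO}

SC:no TSO:yes PSO:yes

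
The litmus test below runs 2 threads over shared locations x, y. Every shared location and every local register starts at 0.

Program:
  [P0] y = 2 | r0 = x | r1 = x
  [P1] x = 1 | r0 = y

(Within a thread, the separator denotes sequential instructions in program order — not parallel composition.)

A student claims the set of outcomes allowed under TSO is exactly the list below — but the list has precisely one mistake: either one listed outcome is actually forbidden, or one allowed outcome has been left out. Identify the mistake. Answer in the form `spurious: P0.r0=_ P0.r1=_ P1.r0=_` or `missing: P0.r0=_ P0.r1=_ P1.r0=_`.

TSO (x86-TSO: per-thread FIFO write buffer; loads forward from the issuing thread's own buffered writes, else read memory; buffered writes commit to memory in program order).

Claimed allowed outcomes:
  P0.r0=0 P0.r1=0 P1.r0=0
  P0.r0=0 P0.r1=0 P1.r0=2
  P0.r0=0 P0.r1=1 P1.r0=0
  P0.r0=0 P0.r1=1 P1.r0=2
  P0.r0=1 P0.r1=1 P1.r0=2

missing: P0.r0=1 P0.r1=1 P1.r0=0

outcome vector order: (P0.r0,P0.r1,P1.r0)
under TSO → <0 0 0>; <0 0 2>; <0 1 0>; <0 1 2>; <1 1 0>; <1 1 2>
TSO∖claimed = {<1 1 0>}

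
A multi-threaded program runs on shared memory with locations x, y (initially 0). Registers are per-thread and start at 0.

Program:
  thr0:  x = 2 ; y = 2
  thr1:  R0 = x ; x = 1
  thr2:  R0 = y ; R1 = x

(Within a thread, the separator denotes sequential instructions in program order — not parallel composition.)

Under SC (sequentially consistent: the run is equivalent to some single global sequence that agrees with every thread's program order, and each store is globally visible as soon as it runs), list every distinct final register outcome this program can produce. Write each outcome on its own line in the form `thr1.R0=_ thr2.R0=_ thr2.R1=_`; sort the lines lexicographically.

outcome vector order: (thr1.R0,thr2.R0,thr2.R1)
|SC outcomes| = 10

thr1.R0=0 thr2.R0=0 thr2.R1=0
thr1.R0=0 thr2.R0=0 thr2.R1=1
thr1.R0=0 thr2.R0=0 thr2.R1=2
thr1.R0=0 thr2.R0=2 thr2.R1=1
thr1.R0=0 thr2.R0=2 thr2.R1=2
thr1.R0=2 thr2.R0=0 thr2.R1=0
thr1.R0=2 thr2.R0=0 thr2.R1=1
thr1.R0=2 thr2.R0=0 thr2.R1=2
thr1.R0=2 thr2.R0=2 thr2.R1=1
thr1.R0=2 thr2.R0=2 thr2.R1=2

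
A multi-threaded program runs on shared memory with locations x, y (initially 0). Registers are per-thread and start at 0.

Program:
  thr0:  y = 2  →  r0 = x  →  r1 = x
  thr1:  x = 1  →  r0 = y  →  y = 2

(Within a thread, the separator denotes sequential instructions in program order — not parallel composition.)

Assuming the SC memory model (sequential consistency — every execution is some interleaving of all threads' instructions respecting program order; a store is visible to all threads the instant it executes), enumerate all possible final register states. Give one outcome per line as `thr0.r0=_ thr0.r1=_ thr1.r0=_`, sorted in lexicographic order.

outcome vector order: (thr0.r0,thr0.r1,thr1.r0)
|SC outcomes| = 4

thr0.r0=0 thr0.r1=0 thr1.r0=2
thr0.r0=0 thr0.r1=1 thr1.r0=2
thr0.r0=1 thr0.r1=1 thr1.r0=0
thr0.r0=1 thr0.r1=1 thr1.r0=2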